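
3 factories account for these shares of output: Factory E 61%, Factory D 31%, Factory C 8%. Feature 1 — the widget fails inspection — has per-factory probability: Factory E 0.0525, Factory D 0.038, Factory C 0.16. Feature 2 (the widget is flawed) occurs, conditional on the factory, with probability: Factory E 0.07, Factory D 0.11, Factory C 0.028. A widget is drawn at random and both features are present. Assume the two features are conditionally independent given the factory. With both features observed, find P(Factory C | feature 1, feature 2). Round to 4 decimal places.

Prior × likelihood for each hypothesis:
  Factory E: 0.61 × 0.0525 × 0.07 = 0.00224175
  Factory D: 0.31 × 0.038 × 0.11 = 0.0012958
  Factory C: 0.08 × 0.16 × 0.028 = 0.0003584
Sum = 0.00389595.
P(Factory C | evidence) = 0.0003584 / 0.00389595 ≈ 0.0920.

0.0920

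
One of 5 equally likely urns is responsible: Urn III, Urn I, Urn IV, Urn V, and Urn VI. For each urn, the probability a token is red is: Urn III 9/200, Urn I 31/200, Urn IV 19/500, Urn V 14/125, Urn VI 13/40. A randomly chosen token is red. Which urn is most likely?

Urn VI

Since the prior is uniform, the posterior is proportional to the likelihood:
  Urn III: 0.045
  Urn I: 0.155
  Urn IV: 0.038
  Urn V: 0.112
  Urn VI: 0.325
Sum = 0.675.
Largest term belongs to Urn VI, so Urn VI is most probable.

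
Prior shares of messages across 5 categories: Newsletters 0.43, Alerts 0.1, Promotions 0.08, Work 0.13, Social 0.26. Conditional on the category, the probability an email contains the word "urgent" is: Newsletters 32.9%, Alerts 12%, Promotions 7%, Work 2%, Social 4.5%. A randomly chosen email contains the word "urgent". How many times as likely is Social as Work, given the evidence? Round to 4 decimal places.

4.5000

By Bayes' rule, posterior ∝ prior × likelihood:
  Newsletters: 0.43 × 0.329 = 0.14147
  Alerts: 0.1 × 0.12 = 0.012
  Promotions: 0.08 × 0.07 = 0.0056
  Work: 0.13 × 0.02 = 0.0026
  Social: 0.26 × 0.045 = 0.0117
Total = 0.17337.
The ratio is 0.0117 / 0.0026 (the normalizer cancels) = 4.5000.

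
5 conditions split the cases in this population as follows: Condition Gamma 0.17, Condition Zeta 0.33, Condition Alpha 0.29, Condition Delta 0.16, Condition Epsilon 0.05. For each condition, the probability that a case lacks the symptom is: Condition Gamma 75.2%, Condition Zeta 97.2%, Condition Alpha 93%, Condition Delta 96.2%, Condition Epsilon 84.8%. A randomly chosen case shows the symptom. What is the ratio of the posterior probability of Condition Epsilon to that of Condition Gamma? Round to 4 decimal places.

Taking complements, P(symptomatic | each) = Condition Gamma 0.248, Condition Zeta 0.028, Condition Alpha 0.07, Condition Delta 0.038, Condition Epsilon 0.152.
Unnormalized posteriors (prior × likelihood):
  Condition Gamma: 0.17 × 0.248 = 0.04216
  Condition Zeta: 0.33 × 0.028 = 0.00924
  Condition Alpha: 0.29 × 0.07 = 0.0203
  Condition Delta: 0.16 × 0.038 = 0.00608
  Condition Epsilon: 0.05 × 0.152 = 0.0076
Normalizing constant = 0.08538.
The ratio is 0.0076 / 0.04216 (the normalizer cancels) = 0.1803.

0.1803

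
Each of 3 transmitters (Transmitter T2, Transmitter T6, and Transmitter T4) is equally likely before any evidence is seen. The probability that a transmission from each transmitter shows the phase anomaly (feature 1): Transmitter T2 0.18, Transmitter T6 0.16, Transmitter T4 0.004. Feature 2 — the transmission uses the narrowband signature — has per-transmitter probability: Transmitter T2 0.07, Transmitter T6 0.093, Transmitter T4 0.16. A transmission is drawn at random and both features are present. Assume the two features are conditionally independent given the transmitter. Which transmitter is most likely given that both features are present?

Transmitter T6

Since the prior is uniform, the posterior is proportional to the likelihood:
  Transmitter T2: 0.18 × 0.07 = 0.0126
  Transmitter T6: 0.16 × 0.093 = 0.01488
  Transmitter T4: 0.004 × 0.16 = 0.00064
Sum = 0.02812.
Largest term belongs to Transmitter T6, so Transmitter T6 is most probable.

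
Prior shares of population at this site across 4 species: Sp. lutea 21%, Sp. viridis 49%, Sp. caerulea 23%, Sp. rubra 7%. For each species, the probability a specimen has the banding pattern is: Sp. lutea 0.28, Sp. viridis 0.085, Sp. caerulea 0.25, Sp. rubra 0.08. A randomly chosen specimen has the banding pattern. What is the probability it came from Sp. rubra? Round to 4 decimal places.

Unnormalized posteriors (prior × likelihood):
  Sp. lutea: 0.21 × 0.28 = 0.0588
  Sp. viridis: 0.49 × 0.085 = 0.04165
  Sp. caerulea: 0.23 × 0.25 = 0.0575
  Sp. rubra: 0.07 × 0.08 = 0.0056
Normalizing constant = 0.16355.
P(Sp. rubra | evidence) = 0.0056 / 0.16355 ≈ 0.0342.

0.0342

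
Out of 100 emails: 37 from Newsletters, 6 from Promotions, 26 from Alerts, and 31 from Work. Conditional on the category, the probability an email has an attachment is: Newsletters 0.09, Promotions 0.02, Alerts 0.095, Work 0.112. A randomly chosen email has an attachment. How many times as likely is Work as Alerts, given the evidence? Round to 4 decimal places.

1.4057

Unnormalized posteriors (prior × likelihood):
  Newsletters: 0.37 × 0.09 = 0.0333
  Promotions: 0.06 × 0.02 = 0.0012
  Alerts: 0.26 × 0.095 = 0.0247
  Work: 0.31 × 0.112 = 0.03472
Sum = 0.09392.
The ratio is 0.03472 / 0.0247 (the normalizer cancels) = 1.4057.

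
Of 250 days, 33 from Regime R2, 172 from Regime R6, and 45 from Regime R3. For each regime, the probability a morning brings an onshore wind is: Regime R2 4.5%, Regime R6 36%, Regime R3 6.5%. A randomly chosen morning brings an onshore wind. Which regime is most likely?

Regime R6

Prior × likelihood for each hypothesis:
  Regime R2: 0.132 × 0.045 = 0.00594
  Regime R6: 0.688 × 0.36 = 0.24768
  Regime R3: 0.18 × 0.065 = 0.0117
Total = 0.26532.
Largest term belongs to Regime R6, so Regime R6 is most probable.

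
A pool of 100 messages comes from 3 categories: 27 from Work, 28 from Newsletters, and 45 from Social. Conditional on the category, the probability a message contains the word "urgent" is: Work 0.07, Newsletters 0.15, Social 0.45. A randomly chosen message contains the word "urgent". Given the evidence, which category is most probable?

Social

Unnormalized posteriors (prior × likelihood):
  Work: 0.27 × 0.07 = 0.0189
  Newsletters: 0.28 × 0.15 = 0.042
  Social: 0.45 × 0.45 = 0.2025
Normalizing constant = 0.2634.
Largest term belongs to Social, so Social is most probable.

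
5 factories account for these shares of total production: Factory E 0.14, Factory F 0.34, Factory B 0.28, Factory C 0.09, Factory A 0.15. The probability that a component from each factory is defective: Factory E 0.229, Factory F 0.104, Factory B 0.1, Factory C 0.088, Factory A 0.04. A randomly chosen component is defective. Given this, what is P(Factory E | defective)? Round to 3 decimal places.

0.293

Prior × likelihood for each hypothesis:
  Factory E: 0.14 × 0.229 = 0.03206
  Factory F: 0.34 × 0.104 = 0.03536
  Factory B: 0.28 × 0.1 = 0.028
  Factory C: 0.09 × 0.088 = 0.00792
  Factory A: 0.15 × 0.04 = 0.006
Normalizing constant = 0.10934.
P(Factory E | evidence) = 0.03206 / 0.10934 ≈ 0.293.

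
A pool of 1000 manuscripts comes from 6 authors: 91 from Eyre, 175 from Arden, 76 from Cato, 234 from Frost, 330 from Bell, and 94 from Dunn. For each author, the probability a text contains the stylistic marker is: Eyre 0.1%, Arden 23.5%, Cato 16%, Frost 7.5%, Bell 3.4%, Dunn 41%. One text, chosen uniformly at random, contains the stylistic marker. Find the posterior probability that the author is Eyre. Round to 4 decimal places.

0.0008

By Bayes' rule, posterior ∝ prior × likelihood:
  Eyre: 0.091 × 0.001 = 0.000091
  Arden: 0.175 × 0.235 = 0.041125
  Cato: 0.076 × 0.16 = 0.01216
  Frost: 0.234 × 0.075 = 0.01755
  Bell: 0.33 × 0.034 = 0.01122
  Dunn: 0.094 × 0.41 = 0.03854
Sum = 0.120686.
P(Eyre | evidence) = 0.000091 / 0.120686 ≈ 0.0008.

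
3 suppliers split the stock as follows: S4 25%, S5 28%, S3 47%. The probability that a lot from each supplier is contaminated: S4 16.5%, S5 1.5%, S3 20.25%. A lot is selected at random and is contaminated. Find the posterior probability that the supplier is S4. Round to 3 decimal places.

Compute prior × likelihood for every hypothesis:
  S4: 0.25 × 0.165 = 0.04125
  S5: 0.28 × 0.015 = 0.0042
  S3: 0.47 × 0.2025 = 0.095175
Normalizing constant = 0.140625.
P(S4 | evidence) = 0.04125 / 0.140625 ≈ 0.293.

0.293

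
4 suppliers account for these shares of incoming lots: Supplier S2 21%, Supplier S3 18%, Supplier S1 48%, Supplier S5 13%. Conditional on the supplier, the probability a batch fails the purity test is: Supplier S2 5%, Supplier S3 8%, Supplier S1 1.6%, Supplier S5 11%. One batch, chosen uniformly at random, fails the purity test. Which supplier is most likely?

Supplier S3

Prior × likelihood for each hypothesis:
  Supplier S2: 0.21 × 0.05 = 0.0105
  Supplier S3: 0.18 × 0.08 = 0.0144
  Supplier S1: 0.48 × 0.016 = 0.00768
  Supplier S5: 0.13 × 0.11 = 0.0143
Sum = 0.04688.
Largest term belongs to Supplier S3, so Supplier S3 is most probable.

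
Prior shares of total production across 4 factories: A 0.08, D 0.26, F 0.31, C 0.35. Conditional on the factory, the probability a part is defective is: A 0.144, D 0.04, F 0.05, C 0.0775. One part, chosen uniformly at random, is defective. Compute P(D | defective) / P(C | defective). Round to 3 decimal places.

Unnormalized posteriors (prior × likelihood):
  A: 0.08 × 0.144 = 0.01152
  D: 0.26 × 0.04 = 0.0104
  F: 0.31 × 0.05 = 0.0155
  C: 0.35 × 0.0775 = 0.027125
Total = 0.064545.
The ratio is 0.0104 / 0.027125 (the normalizer cancels) = 0.383.

0.383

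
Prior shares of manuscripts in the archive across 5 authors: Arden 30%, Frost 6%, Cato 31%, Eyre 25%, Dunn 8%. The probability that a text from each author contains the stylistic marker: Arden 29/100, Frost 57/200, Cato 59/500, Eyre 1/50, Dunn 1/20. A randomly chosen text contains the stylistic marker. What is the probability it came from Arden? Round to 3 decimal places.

Compute prior × likelihood for every hypothesis:
  Arden: 0.3 × 0.29 = 0.087
  Frost: 0.06 × 0.285 = 0.0171
  Cato: 0.31 × 0.118 = 0.03658
  Eyre: 0.25 × 0.02 = 0.005
  Dunn: 0.08 × 0.05 = 0.004
Total = 0.14968.
P(Arden | evidence) = 0.087 / 0.14968 ≈ 0.581.

0.581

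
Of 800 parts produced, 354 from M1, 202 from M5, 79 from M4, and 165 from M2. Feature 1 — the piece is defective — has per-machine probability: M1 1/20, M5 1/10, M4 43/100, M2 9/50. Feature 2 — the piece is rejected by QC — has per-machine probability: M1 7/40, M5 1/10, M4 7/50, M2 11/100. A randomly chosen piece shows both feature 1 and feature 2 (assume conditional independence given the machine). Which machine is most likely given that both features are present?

M4

Unnormalized posteriors (prior × likelihood):
  M1: 0.4425 × 0.05 × 0.175 = 0.003871875
  M5: 0.2525 × 0.1 × 0.1 = 0.002525
  M4: 0.09875 × 0.43 × 0.14 = 0.00594475
  M2: 0.20625 × 0.18 × 0.11 = 0.00408375
Total = 0.016425375.
Largest term belongs to M4, so M4 is most probable.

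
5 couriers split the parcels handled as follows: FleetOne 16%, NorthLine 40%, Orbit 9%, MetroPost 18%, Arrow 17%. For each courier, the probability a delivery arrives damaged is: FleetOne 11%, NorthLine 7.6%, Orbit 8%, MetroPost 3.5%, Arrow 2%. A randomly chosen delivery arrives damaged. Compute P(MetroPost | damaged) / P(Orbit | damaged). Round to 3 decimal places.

0.875

By Bayes' rule, posterior ∝ prior × likelihood:
  FleetOne: 0.16 × 0.11 = 0.0176
  NorthLine: 0.4 × 0.076 = 0.0304
  Orbit: 0.09 × 0.08 = 0.0072
  MetroPost: 0.18 × 0.035 = 0.0063
  Arrow: 0.17 × 0.02 = 0.0034
Sum = 0.0649.
The ratio is 0.0063 / 0.0072 (the normalizer cancels) = 0.875.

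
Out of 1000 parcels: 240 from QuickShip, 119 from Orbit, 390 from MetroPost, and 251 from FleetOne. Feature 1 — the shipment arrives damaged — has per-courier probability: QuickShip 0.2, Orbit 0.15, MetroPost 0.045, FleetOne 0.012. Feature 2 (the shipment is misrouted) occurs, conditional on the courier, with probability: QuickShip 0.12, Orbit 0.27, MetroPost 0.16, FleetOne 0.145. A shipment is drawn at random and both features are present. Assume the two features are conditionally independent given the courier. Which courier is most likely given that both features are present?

Unnormalized posteriors (prior × likelihood):
  QuickShip: 0.24 × 0.2 × 0.12 = 0.00576
  Orbit: 0.119 × 0.15 × 0.27 = 0.0048195
  MetroPost: 0.39 × 0.045 × 0.16 = 0.002808
  FleetOne: 0.251 × 0.012 × 0.145 = 0.00043674
Sum = 0.01382424.
Largest term belongs to QuickShip, so QuickShip is most probable.

QuickShip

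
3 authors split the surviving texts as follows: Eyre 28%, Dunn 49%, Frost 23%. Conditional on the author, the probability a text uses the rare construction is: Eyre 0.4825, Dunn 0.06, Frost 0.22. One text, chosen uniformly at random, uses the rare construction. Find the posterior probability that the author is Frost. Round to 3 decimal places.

0.235

Prior × likelihood for each hypothesis:
  Eyre: 0.28 × 0.4825 = 0.1351
  Dunn: 0.49 × 0.06 = 0.0294
  Frost: 0.23 × 0.22 = 0.0506
Total = 0.2151.
P(Frost | evidence) = 0.0506 / 0.2151 ≈ 0.235.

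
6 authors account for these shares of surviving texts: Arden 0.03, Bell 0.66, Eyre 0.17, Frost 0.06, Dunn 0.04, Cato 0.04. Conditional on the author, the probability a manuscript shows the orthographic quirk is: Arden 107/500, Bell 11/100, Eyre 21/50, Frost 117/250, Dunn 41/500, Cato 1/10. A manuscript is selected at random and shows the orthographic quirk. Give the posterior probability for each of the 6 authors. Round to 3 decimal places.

Unnormalized posteriors (prior × likelihood):
  Arden: 0.03 × 0.214 = 0.00642
  Bell: 0.66 × 0.11 = 0.0726
  Eyre: 0.17 × 0.42 = 0.0714
  Frost: 0.06 × 0.468 = 0.02808
  Dunn: 0.04 × 0.082 = 0.00328
  Cato: 0.04 × 0.1 = 0.004
Total = 0.18578.
P(Arden | quirk) = 0.00642/0.18578 ≈ 0.035
P(Bell | quirk) = 0.0726/0.18578 ≈ 0.391
P(Eyre | quirk) = 0.0714/0.18578 ≈ 0.384
P(Frost | quirk) = 0.02808/0.18578 ≈ 0.151
P(Dunn | quirk) = 0.00328/0.18578 ≈ 0.018
P(Cato | quirk) = 0.004/0.18578 ≈ 0.022

Arden 0.035, Bell 0.391, Eyre 0.384, Frost 0.151, Dunn 0.018, Cato 0.022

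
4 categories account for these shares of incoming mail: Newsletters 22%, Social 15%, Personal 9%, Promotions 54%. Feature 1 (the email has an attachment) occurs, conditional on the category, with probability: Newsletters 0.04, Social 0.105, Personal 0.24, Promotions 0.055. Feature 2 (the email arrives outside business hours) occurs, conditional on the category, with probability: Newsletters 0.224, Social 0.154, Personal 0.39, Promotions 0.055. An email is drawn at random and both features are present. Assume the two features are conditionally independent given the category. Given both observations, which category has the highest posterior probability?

Personal

Prior × likelihood for each hypothesis:
  Newsletters: 0.22 × 0.04 × 0.224 = 0.0019712
  Social: 0.15 × 0.105 × 0.154 = 0.0024255
  Personal: 0.09 × 0.24 × 0.39 = 0.008424
  Promotions: 0.54 × 0.055 × 0.055 = 0.0016335
Normalizing constant = 0.0144542.
Largest term belongs to Personal, so Personal is most probable.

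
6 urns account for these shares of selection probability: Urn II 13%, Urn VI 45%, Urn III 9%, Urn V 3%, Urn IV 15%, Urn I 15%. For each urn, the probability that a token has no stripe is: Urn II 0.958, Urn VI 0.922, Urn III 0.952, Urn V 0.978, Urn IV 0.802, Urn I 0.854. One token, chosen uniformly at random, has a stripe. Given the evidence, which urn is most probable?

Taking complements, P(striped | each) = Urn II 0.042, Urn VI 0.078, Urn III 0.048, Urn V 0.022, Urn IV 0.198, Urn I 0.146.
Unnormalized posteriors (prior × likelihood):
  Urn II: 0.13 × 0.042 = 0.00546
  Urn VI: 0.45 × 0.078 = 0.0351
  Urn III: 0.09 × 0.048 = 0.00432
  Urn V: 0.03 × 0.022 = 0.00066
  Urn IV: 0.15 × 0.198 = 0.0297
  Urn I: 0.15 × 0.146 = 0.0219
Normalizing constant = 0.09714.
Largest term belongs to Urn VI, so Urn VI is most probable.

Urn VI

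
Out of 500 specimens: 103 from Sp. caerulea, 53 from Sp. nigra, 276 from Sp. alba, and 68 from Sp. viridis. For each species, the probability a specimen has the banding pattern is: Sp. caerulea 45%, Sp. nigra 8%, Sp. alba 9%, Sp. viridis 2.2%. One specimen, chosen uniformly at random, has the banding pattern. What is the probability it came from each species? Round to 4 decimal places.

By Bayes' rule, posterior ∝ prior × likelihood:
  Sp. caerulea: 0.206 × 0.45 = 0.0927
  Sp. nigra: 0.106 × 0.08 = 0.00848
  Sp. alba: 0.552 × 0.09 = 0.04968
  Sp. viridis: 0.136 × 0.022 = 0.002992
Normalizing constant = 0.153852.
P(Sp. caerulea | banded) = 0.0927/0.153852 ≈ 0.6025
P(Sp. nigra | banded) = 0.00848/0.153852 ≈ 0.0551
P(Sp. alba | banded) = 0.04968/0.153852 ≈ 0.3229
P(Sp. viridis | banded) = 0.002992/0.153852 ≈ 0.0194
(Check: 0.6025+0.0551+0.3229+0.0194 = 0.9999.)

Sp. caerulea 0.6025, Sp. nigra 0.0551, Sp. alba 0.3229, Sp. viridis 0.0194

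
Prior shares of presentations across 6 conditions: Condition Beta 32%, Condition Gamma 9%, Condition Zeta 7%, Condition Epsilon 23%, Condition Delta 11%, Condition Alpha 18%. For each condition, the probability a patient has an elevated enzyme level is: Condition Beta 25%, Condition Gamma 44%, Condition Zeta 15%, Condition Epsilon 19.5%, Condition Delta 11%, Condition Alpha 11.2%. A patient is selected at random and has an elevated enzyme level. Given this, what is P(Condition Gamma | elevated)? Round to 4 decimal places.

Prior × likelihood for each hypothesis:
  Condition Beta: 0.32 × 0.25 = 0.08
  Condition Gamma: 0.09 × 0.44 = 0.0396
  Condition Zeta: 0.07 × 0.15 = 0.0105
  Condition Epsilon: 0.23 × 0.195 = 0.04485
  Condition Delta: 0.11 × 0.11 = 0.0121
  Condition Alpha: 0.18 × 0.112 = 0.02016
Total = 0.20721.
P(Condition Gamma | evidence) = 0.0396 / 0.20721 ≈ 0.1911.

0.1911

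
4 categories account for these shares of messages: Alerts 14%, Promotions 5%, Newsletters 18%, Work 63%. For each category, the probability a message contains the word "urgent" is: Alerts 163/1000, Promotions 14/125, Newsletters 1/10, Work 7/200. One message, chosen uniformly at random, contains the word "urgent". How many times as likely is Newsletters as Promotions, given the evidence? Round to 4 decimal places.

Compute prior × likelihood for every hypothesis:
  Alerts: 0.14 × 0.163 = 0.02282
  Promotions: 0.05 × 0.112 = 0.0056
  Newsletters: 0.18 × 0.1 = 0.018
  Work: 0.63 × 0.035 = 0.02205
Sum = 0.06847.
The ratio is 0.018 / 0.0056 (the normalizer cancels) = 3.2143.

3.2143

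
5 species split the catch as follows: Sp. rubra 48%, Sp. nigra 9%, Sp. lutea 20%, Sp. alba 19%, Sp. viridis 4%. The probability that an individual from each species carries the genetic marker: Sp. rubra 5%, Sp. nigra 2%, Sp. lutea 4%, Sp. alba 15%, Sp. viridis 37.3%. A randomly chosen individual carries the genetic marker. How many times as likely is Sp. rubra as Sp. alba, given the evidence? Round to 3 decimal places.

0.842

Unnormalized posteriors (prior × likelihood):
  Sp. rubra: 0.48 × 0.05 = 0.024
  Sp. nigra: 0.09 × 0.02 = 0.0018
  Sp. lutea: 0.2 × 0.04 = 0.008
  Sp. alba: 0.19 × 0.15 = 0.0285
  Sp. viridis: 0.04 × 0.373 = 0.01492
Sum = 0.07722.
The ratio is 0.024 / 0.0285 (the normalizer cancels) = 0.842.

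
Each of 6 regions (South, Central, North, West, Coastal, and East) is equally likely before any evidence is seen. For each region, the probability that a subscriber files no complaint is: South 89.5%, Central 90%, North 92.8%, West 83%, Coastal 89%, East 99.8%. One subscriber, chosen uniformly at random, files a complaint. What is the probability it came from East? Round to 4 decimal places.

0.0036

Taking complements, P(complaint | each) = South 0.105, Central 0.1, North 0.072, West 0.17, Coastal 0.11, East 0.002.
Since the prior is uniform, the posterior is proportional to the likelihood:
  South: 0.105
  Central: 0.1
  North: 0.072
  West: 0.17
  Coastal: 0.11
  East: 0.002
Total = 0.559.
P(East | evidence) = 0.002 / 0.559 ≈ 0.0036.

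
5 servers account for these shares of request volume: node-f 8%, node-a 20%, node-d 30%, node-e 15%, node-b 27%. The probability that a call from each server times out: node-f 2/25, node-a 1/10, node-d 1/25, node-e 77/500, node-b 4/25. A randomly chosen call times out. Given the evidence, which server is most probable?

node-b

Compute prior × likelihood for every hypothesis:
  node-f: 0.08 × 0.08 = 0.0064
  node-a: 0.2 × 0.1 = 0.02
  node-d: 0.3 × 0.04 = 0.012
  node-e: 0.15 × 0.154 = 0.0231
  node-b: 0.27 × 0.16 = 0.0432
Normalizing constant = 0.1047.
Largest term belongs to node-b, so node-b is most probable.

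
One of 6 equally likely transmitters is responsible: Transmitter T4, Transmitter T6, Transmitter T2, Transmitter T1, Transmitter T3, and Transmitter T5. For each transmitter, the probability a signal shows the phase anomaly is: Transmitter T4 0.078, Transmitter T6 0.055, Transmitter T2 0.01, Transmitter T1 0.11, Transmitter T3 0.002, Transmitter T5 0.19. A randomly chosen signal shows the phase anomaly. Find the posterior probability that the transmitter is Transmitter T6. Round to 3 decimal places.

0.124

With a uniform prior (1/6 each), posterior ∝ likelihood:
  Transmitter T4: 0.078
  Transmitter T6: 0.055
  Transmitter T2: 0.01
  Transmitter T1: 0.11
  Transmitter T3: 0.002
  Transmitter T5: 0.19
Normalizing constant = 0.445.
P(Transmitter T6 | evidence) = 0.055 / 0.445 ≈ 0.124.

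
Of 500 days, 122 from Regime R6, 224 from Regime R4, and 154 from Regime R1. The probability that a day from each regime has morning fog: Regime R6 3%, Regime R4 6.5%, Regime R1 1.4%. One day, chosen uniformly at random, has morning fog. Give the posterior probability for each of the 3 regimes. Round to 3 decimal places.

Regime R6 0.180, Regime R4 0.715, Regime R1 0.106

By Bayes' rule, posterior ∝ prior × likelihood:
  Regime R6: 0.244 × 0.03 = 0.00732
  Regime R4: 0.448 × 0.065 = 0.02912
  Regime R1: 0.308 × 0.014 = 0.004312
Normalizing constant = 0.040752.
P(Regime R6 | fog) = 0.00732/0.040752 ≈ 0.180
P(Regime R4 | fog) = 0.02912/0.040752 ≈ 0.715
P(Regime R1 | fog) = 0.004312/0.040752 ≈ 0.106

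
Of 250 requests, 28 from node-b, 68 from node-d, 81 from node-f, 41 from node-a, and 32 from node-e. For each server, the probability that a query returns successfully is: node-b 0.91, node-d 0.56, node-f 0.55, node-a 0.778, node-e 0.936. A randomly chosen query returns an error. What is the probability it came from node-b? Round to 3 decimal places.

0.031

Taking complements, P(error | each) = node-b 0.09, node-d 0.44, node-f 0.45, node-a 0.222, node-e 0.064.
Unnormalized posteriors (prior × likelihood):
  node-b: 0.112 × 0.09 = 0.01008
  node-d: 0.272 × 0.44 = 0.11968
  node-f: 0.324 × 0.45 = 0.1458
  node-a: 0.164 × 0.222 = 0.036408
  node-e: 0.128 × 0.064 = 0.008192
Sum = 0.32016.
P(node-b | evidence) = 0.01008 / 0.32016 ≈ 0.031.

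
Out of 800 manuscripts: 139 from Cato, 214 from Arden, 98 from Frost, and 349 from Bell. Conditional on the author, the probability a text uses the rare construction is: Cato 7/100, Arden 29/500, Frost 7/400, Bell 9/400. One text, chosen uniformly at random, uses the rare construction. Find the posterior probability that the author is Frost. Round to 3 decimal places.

Compute prior × likelihood for every hypothesis:
  Cato: 0.17375 × 0.07 = 0.0121625
  Arden: 0.2675 × 0.058 = 0.015515
  Frost: 0.1225 × 0.0175 = 0.00214375
  Bell: 0.43625 × 0.0225 = 0.009815625
Normalizing constant = 0.039636875.
P(Frost | evidence) = 0.00214375 / 0.039636875 ≈ 0.054.

0.054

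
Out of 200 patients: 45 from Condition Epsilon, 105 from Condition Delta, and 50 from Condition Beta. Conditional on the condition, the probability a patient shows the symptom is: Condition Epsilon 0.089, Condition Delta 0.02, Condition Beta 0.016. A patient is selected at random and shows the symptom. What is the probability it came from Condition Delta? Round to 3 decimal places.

0.304

By Bayes' rule, posterior ∝ prior × likelihood:
  Condition Epsilon: 0.225 × 0.089 = 0.020025
  Condition Delta: 0.525 × 0.02 = 0.0105
  Condition Beta: 0.25 × 0.016 = 0.004
Normalizing constant = 0.034525.
P(Condition Delta | evidence) = 0.0105 / 0.034525 ≈ 0.304.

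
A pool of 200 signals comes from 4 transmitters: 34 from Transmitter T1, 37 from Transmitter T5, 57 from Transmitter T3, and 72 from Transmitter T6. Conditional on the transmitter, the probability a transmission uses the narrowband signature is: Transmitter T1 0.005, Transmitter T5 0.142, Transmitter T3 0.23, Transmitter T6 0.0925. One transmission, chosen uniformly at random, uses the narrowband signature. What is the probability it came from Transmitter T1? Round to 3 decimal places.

0.007

Unnormalized posteriors (prior × likelihood):
  Transmitter T1: 0.17 × 0.005 = 0.00085
  Transmitter T5: 0.185 × 0.142 = 0.02627
  Transmitter T3: 0.285 × 0.23 = 0.06555
  Transmitter T6: 0.36 × 0.0925 = 0.0333
Sum = 0.12597.
P(Transmitter T1 | evidence) = 0.00085 / 0.12597 ≈ 0.007.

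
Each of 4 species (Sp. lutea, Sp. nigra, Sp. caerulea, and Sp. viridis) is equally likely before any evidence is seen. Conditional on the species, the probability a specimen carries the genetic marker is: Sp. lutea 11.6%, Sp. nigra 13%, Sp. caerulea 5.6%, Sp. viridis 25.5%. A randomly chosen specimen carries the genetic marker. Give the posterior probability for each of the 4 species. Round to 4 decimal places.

Since the prior is uniform, the posterior is proportional to the likelihood:
  Sp. lutea: 0.116
  Sp. nigra: 0.13
  Sp. caerulea: 0.056
  Sp. viridis: 0.255
Total = 0.557.
P(Sp. lutea | marker) = 0.116/0.557 ≈ 0.2083
P(Sp. nigra | marker) = 0.13/0.557 ≈ 0.2334
P(Sp. caerulea | marker) = 0.056/0.557 ≈ 0.1005
P(Sp. viridis | marker) = 0.255/0.557 ≈ 0.4578

Sp. lutea 0.2083, Sp. nigra 0.2334, Sp. caerulea 0.1005, Sp. viridis 0.4578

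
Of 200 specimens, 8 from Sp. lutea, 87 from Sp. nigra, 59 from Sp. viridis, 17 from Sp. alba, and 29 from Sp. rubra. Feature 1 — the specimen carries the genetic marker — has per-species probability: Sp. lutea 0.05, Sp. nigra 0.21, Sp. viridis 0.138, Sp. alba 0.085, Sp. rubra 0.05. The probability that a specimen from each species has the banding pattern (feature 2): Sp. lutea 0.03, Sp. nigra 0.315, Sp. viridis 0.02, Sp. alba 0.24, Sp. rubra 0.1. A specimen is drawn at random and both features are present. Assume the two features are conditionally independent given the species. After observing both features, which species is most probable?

Compute prior × likelihood for every hypothesis:
  Sp. lutea: 0.04 × 0.05 × 0.03 = 0.00006
  Sp. nigra: 0.435 × 0.21 × 0.315 = 0.02877525
  Sp. viridis: 0.295 × 0.138 × 0.02 = 0.0008142
  Sp. alba: 0.085 × 0.085 × 0.24 = 0.001734
  Sp. rubra: 0.145 × 0.05 × 0.1 = 0.000725
Sum = 0.03210845.
Largest term belongs to Sp. nigra, so Sp. nigra is most probable.

Sp. nigra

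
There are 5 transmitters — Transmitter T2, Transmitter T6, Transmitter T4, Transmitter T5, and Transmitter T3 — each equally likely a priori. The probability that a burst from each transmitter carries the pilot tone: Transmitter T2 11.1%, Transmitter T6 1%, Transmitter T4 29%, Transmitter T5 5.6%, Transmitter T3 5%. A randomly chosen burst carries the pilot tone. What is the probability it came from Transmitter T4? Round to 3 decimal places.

0.561

With a uniform prior (1/5 each), posterior ∝ likelihood:
  Transmitter T2: 0.111
  Transmitter T6: 0.01
  Transmitter T4: 0.29
  Transmitter T5: 0.056
  Transmitter T3: 0.05
Sum = 0.517.
P(Transmitter T4 | evidence) = 0.29 / 0.517 ≈ 0.561.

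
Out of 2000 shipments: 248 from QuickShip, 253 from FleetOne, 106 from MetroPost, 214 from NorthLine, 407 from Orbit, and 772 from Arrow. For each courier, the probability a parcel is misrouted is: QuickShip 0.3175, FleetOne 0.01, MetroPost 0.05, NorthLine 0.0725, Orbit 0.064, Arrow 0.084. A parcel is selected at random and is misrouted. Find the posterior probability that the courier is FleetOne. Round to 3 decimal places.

0.013

Prior × likelihood for each hypothesis:
  QuickShip: 0.124 × 0.3175 = 0.03937
  FleetOne: 0.1265 × 0.01 = 0.001265
  MetroPost: 0.053 × 0.05 = 0.00265
  NorthLine: 0.107 × 0.0725 = 0.0077575
  Orbit: 0.2035 × 0.064 = 0.013024
  Arrow: 0.386 × 0.084 = 0.032424
Sum = 0.0964905.
P(FleetOne | evidence) = 0.001265 / 0.0964905 ≈ 0.013.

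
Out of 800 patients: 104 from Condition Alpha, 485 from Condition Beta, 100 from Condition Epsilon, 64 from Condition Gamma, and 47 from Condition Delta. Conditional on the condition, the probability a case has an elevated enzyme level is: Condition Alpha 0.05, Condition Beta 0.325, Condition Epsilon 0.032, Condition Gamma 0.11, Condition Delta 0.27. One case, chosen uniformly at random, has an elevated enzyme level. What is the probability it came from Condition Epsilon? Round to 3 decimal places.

Unnormalized posteriors (prior × likelihood):
  Condition Alpha: 0.13 × 0.05 = 0.0065
  Condition Beta: 0.60625 × 0.325 = 0.19703125
  Condition Epsilon: 0.125 × 0.032 = 0.004
  Condition Gamma: 0.08 × 0.11 = 0.0088
  Condition Delta: 0.05875 × 0.27 = 0.0158625
Total = 0.23219375.
P(Condition Epsilon | evidence) = 0.004 / 0.23219375 ≈ 0.017.

0.017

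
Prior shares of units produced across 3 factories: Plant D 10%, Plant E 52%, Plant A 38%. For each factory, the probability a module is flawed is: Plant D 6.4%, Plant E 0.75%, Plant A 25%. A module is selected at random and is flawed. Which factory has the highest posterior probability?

Plant A

Prior × likelihood for each hypothesis:
  Plant D: 0.1 × 0.064 = 0.0064
  Plant E: 0.52 × 0.0075 = 0.0039
  Plant A: 0.38 × 0.25 = 0.095
Sum = 0.1053.
Largest term belongs to Plant A, so Plant A is most probable.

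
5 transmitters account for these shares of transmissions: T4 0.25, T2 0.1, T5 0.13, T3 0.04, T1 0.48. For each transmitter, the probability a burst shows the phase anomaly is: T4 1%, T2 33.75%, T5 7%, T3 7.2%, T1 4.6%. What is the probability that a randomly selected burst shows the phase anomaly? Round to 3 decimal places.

0.070

Prior × likelihood for each hypothesis:
  T4: 0.25 × 0.01 = 0.0025
  T2: 0.1 × 0.3375 = 0.03375
  T5: 0.13 × 0.07 = 0.0091
  T3: 0.04 × 0.072 = 0.00288
  T1: 0.48 × 0.046 = 0.02208
P(anomaly) = 0.0025 + 0.03375 + 0.0091 + 0.00288 + 0.02208 = 0.07031 → 0.070.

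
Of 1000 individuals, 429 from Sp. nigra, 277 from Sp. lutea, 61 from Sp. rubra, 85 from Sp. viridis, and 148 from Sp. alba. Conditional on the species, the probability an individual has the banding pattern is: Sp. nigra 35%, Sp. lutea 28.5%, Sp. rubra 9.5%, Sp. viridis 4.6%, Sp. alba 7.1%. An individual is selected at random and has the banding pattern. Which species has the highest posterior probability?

Compute prior × likelihood for every hypothesis:
  Sp. nigra: 0.429 × 0.35 = 0.15015
  Sp. lutea: 0.277 × 0.285 = 0.078945
  Sp. rubra: 0.061 × 0.095 = 0.005795
  Sp. viridis: 0.085 × 0.046 = 0.00391
  Sp. alba: 0.148 × 0.071 = 0.010508
Normalizing constant = 0.249308.
Largest term belongs to Sp. nigra, so Sp. nigra is most probable.

Sp. nigra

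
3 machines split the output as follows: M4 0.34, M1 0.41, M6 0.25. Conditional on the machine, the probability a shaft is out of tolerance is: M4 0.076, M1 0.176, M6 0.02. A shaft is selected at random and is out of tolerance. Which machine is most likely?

M1

By Bayes' rule, posterior ∝ prior × likelihood:
  M4: 0.34 × 0.076 = 0.02584
  M1: 0.41 × 0.176 = 0.07216
  M6: 0.25 × 0.02 = 0.005
Sum = 0.103.
Largest term belongs to M1, so M1 is most probable.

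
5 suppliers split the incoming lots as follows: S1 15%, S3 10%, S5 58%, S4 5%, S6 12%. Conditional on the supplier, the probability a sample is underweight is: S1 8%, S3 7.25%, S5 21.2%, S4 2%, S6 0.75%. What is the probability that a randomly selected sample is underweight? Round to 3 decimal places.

Compute prior × likelihood for every hypothesis:
  S1: 0.15 × 0.08 = 0.012
  S3: 0.1 × 0.0725 = 0.00725
  S5: 0.58 × 0.212 = 0.12296
  S4: 0.05 × 0.02 = 0.001
  S6: 0.12 × 0.0075 = 0.0009
P(underweight) = 0.012 + 0.00725 + 0.12296 + 0.001 + 0.0009 = 0.14411 → 0.144.

0.144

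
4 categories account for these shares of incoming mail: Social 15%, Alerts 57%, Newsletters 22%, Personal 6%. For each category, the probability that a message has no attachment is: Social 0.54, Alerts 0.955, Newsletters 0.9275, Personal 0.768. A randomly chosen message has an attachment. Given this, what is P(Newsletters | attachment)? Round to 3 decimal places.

0.128

Taking complements, P(attachment | each) = Social 0.46, Alerts 0.045, Newsletters 0.0725, Personal 0.232.
Prior × likelihood for each hypothesis:
  Social: 0.15 × 0.46 = 0.069
  Alerts: 0.57 × 0.045 = 0.02565
  Newsletters: 0.22 × 0.0725 = 0.01595
  Personal: 0.06 × 0.232 = 0.01392
Total = 0.12452.
P(Newsletters | evidence) = 0.01595 / 0.12452 ≈ 0.128.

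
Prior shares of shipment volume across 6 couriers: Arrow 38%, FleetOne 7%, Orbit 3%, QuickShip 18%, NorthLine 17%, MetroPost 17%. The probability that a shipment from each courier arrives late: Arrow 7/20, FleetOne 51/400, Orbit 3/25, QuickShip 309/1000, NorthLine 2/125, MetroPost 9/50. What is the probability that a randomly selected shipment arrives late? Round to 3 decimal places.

By Bayes' rule, posterior ∝ prior × likelihood:
  Arrow: 0.38 × 0.35 = 0.133
  FleetOne: 0.07 × 0.1275 = 0.008925
  Orbit: 0.03 × 0.12 = 0.0036
  QuickShip: 0.18 × 0.309 = 0.05562
  NorthLine: 0.17 × 0.016 = 0.00272
  MetroPost: 0.17 × 0.18 = 0.0306
P(late) = 0.133 + 0.008925 + 0.0036 + 0.05562 + 0.00272 + 0.0306 = 0.234465 → 0.234.

0.234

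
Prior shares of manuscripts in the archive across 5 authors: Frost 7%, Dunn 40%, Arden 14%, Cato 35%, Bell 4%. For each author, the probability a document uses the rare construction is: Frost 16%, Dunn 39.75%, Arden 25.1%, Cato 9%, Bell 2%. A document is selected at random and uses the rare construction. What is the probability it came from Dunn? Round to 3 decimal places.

0.669

Compute prior × likelihood for every hypothesis:
  Frost: 0.07 × 0.16 = 0.0112
  Dunn: 0.4 × 0.3975 = 0.159
  Arden: 0.14 × 0.251 = 0.03514
  Cato: 0.35 × 0.09 = 0.0315
  Bell: 0.04 × 0.02 = 0.0008
Normalizing constant = 0.23764.
P(Dunn | evidence) = 0.159 / 0.23764 ≈ 0.669.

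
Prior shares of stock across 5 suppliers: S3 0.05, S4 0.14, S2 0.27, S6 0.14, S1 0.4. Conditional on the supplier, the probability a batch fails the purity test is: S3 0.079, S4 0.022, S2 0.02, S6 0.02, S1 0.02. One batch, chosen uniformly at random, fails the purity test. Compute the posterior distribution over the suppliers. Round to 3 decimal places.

Unnormalized posteriors (prior × likelihood):
  S3: 0.05 × 0.079 = 0.00395
  S4: 0.14 × 0.022 = 0.00308
  S2: 0.27 × 0.02 = 0.0054
  S6: 0.14 × 0.02 = 0.0028
  S1: 0.4 × 0.02 = 0.008
Normalizing constant = 0.02323.
P(S3 | off-spec) = 0.00395/0.02323 ≈ 0.170
P(S4 | off-spec) = 0.00308/0.02323 ≈ 0.133
P(S2 | off-spec) = 0.0054/0.02323 ≈ 0.232
P(S6 | off-spec) = 0.0028/0.02323 ≈ 0.121
P(S1 | off-spec) = 0.008/0.02323 ≈ 0.344

S3 0.170, S4 0.133, S2 0.232, S6 0.121, S1 0.344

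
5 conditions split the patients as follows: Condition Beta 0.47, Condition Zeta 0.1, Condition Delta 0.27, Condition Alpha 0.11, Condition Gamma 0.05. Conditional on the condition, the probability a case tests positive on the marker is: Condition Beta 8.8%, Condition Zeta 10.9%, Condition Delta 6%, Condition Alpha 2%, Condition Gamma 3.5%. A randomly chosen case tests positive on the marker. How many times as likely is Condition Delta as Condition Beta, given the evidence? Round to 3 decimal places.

0.392

Prior × likelihood for each hypothesis:
  Condition Beta: 0.47 × 0.088 = 0.04136
  Condition Zeta: 0.1 × 0.109 = 0.0109
  Condition Delta: 0.27 × 0.06 = 0.0162
  Condition Alpha: 0.11 × 0.02 = 0.0022
  Condition Gamma: 0.05 × 0.035 = 0.00175
Sum = 0.07241.
The ratio is 0.0162 / 0.04136 (the normalizer cancels) = 0.392.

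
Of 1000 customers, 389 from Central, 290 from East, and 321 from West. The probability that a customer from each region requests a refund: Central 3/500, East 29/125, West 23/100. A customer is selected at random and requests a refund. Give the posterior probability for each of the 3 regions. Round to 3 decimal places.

Central 0.016, East 0.469, West 0.515

Prior × likelihood for each hypothesis:
  Central: 0.389 × 0.006 = 0.002334
  East: 0.29 × 0.232 = 0.06728
  West: 0.321 × 0.23 = 0.07383
Normalizing constant = 0.143444.
P(Central | refund) = 0.002334/0.143444 ≈ 0.016
P(East | refund) = 0.06728/0.143444 ≈ 0.469
P(West | refund) = 0.07383/0.143444 ≈ 0.515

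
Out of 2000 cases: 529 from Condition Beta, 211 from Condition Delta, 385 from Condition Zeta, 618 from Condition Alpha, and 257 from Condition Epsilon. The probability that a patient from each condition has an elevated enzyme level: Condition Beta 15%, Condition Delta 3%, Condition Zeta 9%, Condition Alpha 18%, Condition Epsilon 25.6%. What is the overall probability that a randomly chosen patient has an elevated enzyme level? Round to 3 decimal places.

0.149

Unnormalized posteriors (prior × likelihood):
  Condition Beta: 0.2645 × 0.15 = 0.039675
  Condition Delta: 0.1055 × 0.03 = 0.003165
  Condition Zeta: 0.1925 × 0.09 = 0.017325
  Condition Alpha: 0.309 × 0.18 = 0.05562
  Condition Epsilon: 0.1285 × 0.256 = 0.032896
P(elevated) = 0.039675 + 0.003165 + 0.017325 + 0.05562 + 0.032896 = 0.148681 → 0.149.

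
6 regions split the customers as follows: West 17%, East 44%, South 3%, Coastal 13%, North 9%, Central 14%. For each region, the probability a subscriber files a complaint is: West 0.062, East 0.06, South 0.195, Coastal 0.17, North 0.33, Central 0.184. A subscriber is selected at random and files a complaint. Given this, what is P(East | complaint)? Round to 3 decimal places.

0.219

Unnormalized posteriors (prior × likelihood):
  West: 0.17 × 0.062 = 0.01054
  East: 0.44 × 0.06 = 0.0264
  South: 0.03 × 0.195 = 0.00585
  Coastal: 0.13 × 0.17 = 0.0221
  North: 0.09 × 0.33 = 0.0297
  Central: 0.14 × 0.184 = 0.02576
Total = 0.12035.
P(East | evidence) = 0.0264 / 0.12035 ≈ 0.219.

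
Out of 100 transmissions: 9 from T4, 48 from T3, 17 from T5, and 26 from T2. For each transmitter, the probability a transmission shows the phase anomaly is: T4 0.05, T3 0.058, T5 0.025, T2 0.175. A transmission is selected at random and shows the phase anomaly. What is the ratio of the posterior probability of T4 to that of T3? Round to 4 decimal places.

0.1616

Compute prior × likelihood for every hypothesis:
  T4: 0.09 × 0.05 = 0.0045
  T3: 0.48 × 0.058 = 0.02784
  T5: 0.17 × 0.025 = 0.00425
  T2: 0.26 × 0.175 = 0.0455
Normalizing constant = 0.08209.
The ratio is 0.0045 / 0.02784 (the normalizer cancels) = 0.1616.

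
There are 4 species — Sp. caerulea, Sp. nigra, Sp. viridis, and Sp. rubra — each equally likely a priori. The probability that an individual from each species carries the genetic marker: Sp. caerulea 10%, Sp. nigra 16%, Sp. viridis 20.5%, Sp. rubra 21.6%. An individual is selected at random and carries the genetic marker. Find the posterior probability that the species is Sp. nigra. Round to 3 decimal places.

0.235

Since the prior is uniform, the posterior is proportional to the likelihood:
  Sp. caerulea: 0.1
  Sp. nigra: 0.16
  Sp. viridis: 0.205
  Sp. rubra: 0.216
Total = 0.681.
P(Sp. nigra | evidence) = 0.16 / 0.681 ≈ 0.235.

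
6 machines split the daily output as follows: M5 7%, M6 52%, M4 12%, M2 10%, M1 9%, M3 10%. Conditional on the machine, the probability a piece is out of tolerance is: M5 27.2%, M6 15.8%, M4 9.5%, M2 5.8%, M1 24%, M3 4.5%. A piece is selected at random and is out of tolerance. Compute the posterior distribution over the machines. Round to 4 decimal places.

Prior × likelihood for each hypothesis:
  M5: 0.07 × 0.272 = 0.01904
  M6: 0.52 × 0.158 = 0.08216
  M4: 0.12 × 0.095 = 0.0114
  M2: 0.1 × 0.058 = 0.0058
  M1: 0.09 × 0.24 = 0.0216
  M3: 0.1 × 0.045 = 0.0045
Total = 0.1445.
P(M5 | oversize) = 0.01904/0.1445 ≈ 0.1318
P(M6 | oversize) = 0.08216/0.1445 ≈ 0.5686
P(M4 | oversize) = 0.0114/0.1445 ≈ 0.0789
P(M2 | oversize) = 0.0058/0.1445 ≈ 0.0401
P(M1 | oversize) = 0.0216/0.1445 ≈ 0.1495
P(M3 | oversize) = 0.0045/0.1445 ≈ 0.0311
(Check: 0.1318+0.5686+0.0789+0.0401+0.1495+0.0311 = 1.0000.)

M5 0.1318, M6 0.5686, M4 0.0789, M2 0.0401, M1 0.1495, M3 0.0311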